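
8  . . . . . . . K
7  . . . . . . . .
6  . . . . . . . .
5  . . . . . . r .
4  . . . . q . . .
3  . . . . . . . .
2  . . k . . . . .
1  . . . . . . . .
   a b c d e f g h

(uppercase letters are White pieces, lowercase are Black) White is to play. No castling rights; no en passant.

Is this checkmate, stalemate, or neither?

White to move; white king on h8.
In check: no.
King squares — g7: attacked by Rg5; h7: attacked by Qe4; g8: attacked by Rg5.
Legal moves for White: none.
Not in check and no legal moves → stalemate.

stalemate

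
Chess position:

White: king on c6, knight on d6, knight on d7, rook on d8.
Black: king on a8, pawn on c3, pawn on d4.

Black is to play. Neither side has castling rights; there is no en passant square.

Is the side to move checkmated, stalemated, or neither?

Black to move; black king on a8.
In check: yes, from the white rook on d8.
Legal moves for Black: Ka7.
Black is in check but has 1 legal move → neither.

neither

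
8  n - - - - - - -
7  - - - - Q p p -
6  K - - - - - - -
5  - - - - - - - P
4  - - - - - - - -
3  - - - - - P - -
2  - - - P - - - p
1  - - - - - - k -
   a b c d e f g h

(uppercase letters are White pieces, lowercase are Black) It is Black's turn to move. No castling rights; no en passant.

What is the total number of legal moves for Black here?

14

Black to move; king on g1.
In check: no.
Legal moves: Nc7+, Nb6, Kg2, Kf2, Kh1, Kf1, g6, f6, h1=Q, h1=R, h1=B, h1=N, g5, f5.
Count: 14.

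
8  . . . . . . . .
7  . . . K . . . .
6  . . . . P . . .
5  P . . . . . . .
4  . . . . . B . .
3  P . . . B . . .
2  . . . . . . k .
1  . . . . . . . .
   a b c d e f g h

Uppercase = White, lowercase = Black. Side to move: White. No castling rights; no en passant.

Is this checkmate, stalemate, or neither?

neither

White to move; white king on d7.
In check: no.
Legal moves for White include: Ke8, Kd8, Kc8, Ke7, Kc7, Kd6, Kc6, Bb8, Bc7, Bh6, Bd6, Bg5, Be5, Bg3, Bh2, Ba7, Bb6, Bc5, ... (list truncated; more exist).
White has legal moves and is not in check → neither.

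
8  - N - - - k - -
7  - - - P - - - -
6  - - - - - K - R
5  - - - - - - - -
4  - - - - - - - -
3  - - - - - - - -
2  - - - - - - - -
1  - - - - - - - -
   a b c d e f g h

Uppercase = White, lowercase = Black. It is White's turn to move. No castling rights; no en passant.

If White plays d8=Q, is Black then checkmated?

yes

After d8=Q: black king on f8; in check: yes, from the white queen on d8.
King squares — e7: attacked by Kf6; f7: attacked by Kf6; g7: attacked by Kf6; e8: attacked by Qd8; g8: attacked by Qd8.
Black has no legal moves → checkmate.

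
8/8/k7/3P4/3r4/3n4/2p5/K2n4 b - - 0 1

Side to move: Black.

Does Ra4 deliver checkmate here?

After Ra4: white king on a1; in check: yes, from the black rook on a4.
King squares — b1: attacked by Pc2; a2: attacked by Ra4; b2: attacked by Nd1.
White has no legal moves → checkmate.

yes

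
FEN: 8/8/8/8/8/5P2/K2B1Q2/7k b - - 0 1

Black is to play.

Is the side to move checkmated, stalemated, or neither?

Black to move; black king on h1.
In check: no.
King squares — g1: attacked by Qf2; g2: attacked by Qf2; h2: attacked by Qf2.
Legal moves for Black: none.
Not in check and no legal moves → stalemate.

stalemate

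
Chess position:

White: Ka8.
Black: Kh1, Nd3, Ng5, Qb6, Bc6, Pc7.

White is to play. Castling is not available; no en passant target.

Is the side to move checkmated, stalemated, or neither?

checkmate

White to move; white king on a8.
In check: yes, from the black bishop on c6.
King squares — a7: attacked by Qb6; b7: attacked by Qb6; b8: attacked by Qb6.
Legal moves for White: none.
In check with no legal moves → checkmate.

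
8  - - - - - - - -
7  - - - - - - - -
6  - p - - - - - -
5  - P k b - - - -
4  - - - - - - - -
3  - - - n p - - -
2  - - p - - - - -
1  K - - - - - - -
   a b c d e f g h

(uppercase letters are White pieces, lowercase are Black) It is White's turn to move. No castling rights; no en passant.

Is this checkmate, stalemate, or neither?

stalemate

White to move; white king on a1.
In check: no.
King squares — b1: attacked by Pc2; a2: attacked by Bd5; b2: attacked by Nd3.
Legal moves for White: none.
Not in check and no legal moves → stalemate.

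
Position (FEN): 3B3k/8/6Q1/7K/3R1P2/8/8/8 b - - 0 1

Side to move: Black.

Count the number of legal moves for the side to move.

0

Black to move; king on h8.
In check: no.
Legal moves: none.
Count: 0.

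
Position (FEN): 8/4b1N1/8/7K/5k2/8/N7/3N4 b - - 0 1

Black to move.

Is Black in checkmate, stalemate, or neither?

neither

Black to move; black king on f4.
In check: no.
Legal moves for Black: Bf8, Bd8, Bf6, Bd6, Bg5, Bc5, Bh4, Bb4, Ba3, Ke5, Ke4, Kg3, Kf3.
Black has 13 legal moves and is not in check → neither.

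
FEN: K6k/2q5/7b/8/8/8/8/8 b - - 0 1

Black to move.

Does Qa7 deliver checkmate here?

After Qa7: white king on a8; in check: yes, from the black queen on a7.
White has 1 legal reply: Kxa7.
In check but a legal move exists → not checkmate.

no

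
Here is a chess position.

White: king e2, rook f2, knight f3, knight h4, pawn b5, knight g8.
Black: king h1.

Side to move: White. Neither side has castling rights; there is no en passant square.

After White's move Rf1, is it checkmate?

yes

After Rf1: black king on h1; in check: yes, from the white rook on f1.
King squares — g1: attacked by Rf1; g2: attacked by Nh4; h2: attacked by Nf3.
Black has no legal moves → checkmate.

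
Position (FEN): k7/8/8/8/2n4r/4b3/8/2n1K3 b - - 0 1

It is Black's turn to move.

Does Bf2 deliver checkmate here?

After Bf2: white king on e1; in check: yes, from the black bishop on f2.
White has 3 legal replies: Kxf2, Kf1, Kd1.
In check but a legal move exists → not checkmate.

no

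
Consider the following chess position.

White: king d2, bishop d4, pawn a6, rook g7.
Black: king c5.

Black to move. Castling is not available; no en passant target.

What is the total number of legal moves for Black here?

7

Black to move; king on c5.
In check: yes, from the white bishop on d4.
Legal moves: Kd6, Kc6, Kd5, Kb5, Kxd4, Kc4, Kb4.
Count: 7.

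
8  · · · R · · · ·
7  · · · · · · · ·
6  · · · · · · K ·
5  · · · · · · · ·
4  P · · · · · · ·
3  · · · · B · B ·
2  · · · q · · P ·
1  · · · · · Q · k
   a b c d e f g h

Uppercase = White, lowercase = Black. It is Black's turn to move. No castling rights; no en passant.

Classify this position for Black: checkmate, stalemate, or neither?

checkmate

Black to move; black king on h1.
In check: yes, from the white queen on f1.
King squares — g1: attacked by Qf1; g2: attacked by Qf1; h2: attacked by Bg3.
Legal moves for Black: none.
In check with no legal moves → checkmate.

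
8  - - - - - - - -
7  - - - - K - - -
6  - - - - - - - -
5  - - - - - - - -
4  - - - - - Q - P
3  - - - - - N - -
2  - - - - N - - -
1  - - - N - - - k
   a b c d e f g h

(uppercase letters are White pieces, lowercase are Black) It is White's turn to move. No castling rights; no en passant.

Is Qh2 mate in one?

yes

After Qh2: black king on h1; in check: yes, from the white queen on h2.
King squares — g1: attacked by Ne2; g2: attacked by Qh2; h2: attacked by Nf3.
Black has no legal moves → checkmate.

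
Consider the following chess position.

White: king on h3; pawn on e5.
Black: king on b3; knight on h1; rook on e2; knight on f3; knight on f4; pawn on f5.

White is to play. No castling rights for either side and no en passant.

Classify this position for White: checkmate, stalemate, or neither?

White to move; white king on h3.
In check: yes, from the black knight on f4.
King squares — g2: attacked by Re2; h2: attacked by Re2; g3: attacked by Nh1; g4: attacked by Pf5; h4: attacked by Nf3.
Legal moves for White: none.
In check with no legal moves → checkmate.

checkmate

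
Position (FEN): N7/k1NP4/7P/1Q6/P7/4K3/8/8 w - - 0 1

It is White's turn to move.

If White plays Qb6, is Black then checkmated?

After Qb6: black king on a7; in check: yes, from the white queen on b6.
King squares — a6: attacked by Qb6; b6: attacked by Na8; b7: attacked by Qb6; a8: attacked by Nc7; b8: attacked by Qb6.
Black has no legal moves → checkmate.

yes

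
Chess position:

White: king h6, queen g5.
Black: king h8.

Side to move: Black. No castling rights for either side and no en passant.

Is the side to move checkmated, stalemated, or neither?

stalemate

Black to move; black king on h8.
In check: no.
King squares — g7: attacked by Qg5; h7: attacked by Kh6; g8: attacked by Qg5.
Legal moves for Black: none.
Not in check and no legal moves → stalemate.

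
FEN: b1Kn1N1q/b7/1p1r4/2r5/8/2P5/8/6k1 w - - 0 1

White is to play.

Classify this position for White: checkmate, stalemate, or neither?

checkmate

White to move; white king on c8.
In check: yes, from the black rook on c5.
King squares — b7: attacked by Ba8; c7: attacked by Rc5; d7: attacked by Rd6; b8: attacked by Ba7; d8: attacked by Rd6.
Legal moves for White: none.
In check with no legal moves → checkmate.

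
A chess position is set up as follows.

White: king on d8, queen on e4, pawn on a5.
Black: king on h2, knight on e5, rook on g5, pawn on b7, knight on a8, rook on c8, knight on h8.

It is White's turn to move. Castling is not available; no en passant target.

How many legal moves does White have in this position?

White to move; king on d8.
In check: yes, from the black rook on c8.
Legal moves: Kxc8, Ke7.
Count: 2.

2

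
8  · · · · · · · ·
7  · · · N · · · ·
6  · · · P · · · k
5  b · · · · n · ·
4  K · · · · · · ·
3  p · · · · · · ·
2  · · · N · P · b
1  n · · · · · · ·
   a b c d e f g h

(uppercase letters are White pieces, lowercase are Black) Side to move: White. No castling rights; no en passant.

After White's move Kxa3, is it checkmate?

After Kxa3: black king on h6; in check: no.
Black is not in check, so this cannot be checkmate.

no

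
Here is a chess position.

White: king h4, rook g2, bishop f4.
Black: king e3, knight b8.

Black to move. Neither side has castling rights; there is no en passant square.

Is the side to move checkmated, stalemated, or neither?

Black to move; black king on e3.
In check: yes, from the white bishop on f4.
King squares — d2: attacked by Rg2; e2: attacked by Rg2; f2: attacked by Rg2; d3: available; f3: available; d4: available; e4: available; f4: available.
Legal moves for Black: Kxf4, Ke4, Kd4, Kf3, Kd3.
Black is in check but has 5 legal moves → neither.

neither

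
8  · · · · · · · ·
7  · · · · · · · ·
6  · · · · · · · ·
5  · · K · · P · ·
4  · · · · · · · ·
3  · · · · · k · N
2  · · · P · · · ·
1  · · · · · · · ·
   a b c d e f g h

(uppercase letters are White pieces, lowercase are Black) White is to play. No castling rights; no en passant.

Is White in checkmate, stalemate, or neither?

White to move; white king on c5.
In check: no.
Legal moves for White: Kd6, Kc6, Kb6, Kd5, Kb5, Kd4, Kc4, Kb4, Ng5+, Nf4, Nf2, Ng1+, f6, d3, d4.
White has 15 legal moves and is not in check → neither.

neither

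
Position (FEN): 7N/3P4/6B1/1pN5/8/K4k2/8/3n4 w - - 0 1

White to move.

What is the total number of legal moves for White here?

White to move; king on a3.
In check: no.
Legal moves: Nf7, Be8, Bh7, Bf7, Bh5+, Bf5, Be4+, Bd3, Bc2, Bb1, Nb7, Ne6, Na6, Ne4, Na4, Nd3, Nb3, Kb4, Kb3, Ka2, d8=Q, d8=R, d8=B, d8=N.
Count: 24.

24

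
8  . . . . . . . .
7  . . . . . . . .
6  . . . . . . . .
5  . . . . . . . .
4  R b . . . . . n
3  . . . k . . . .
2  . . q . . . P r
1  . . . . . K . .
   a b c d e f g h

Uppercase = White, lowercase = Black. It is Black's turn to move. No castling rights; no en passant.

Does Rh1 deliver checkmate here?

yes

After Rh1: white king on f1; in check: yes, from the black rook on h1.
King squares — e1: attacked by Rh1; g1: attacked by Rh1; e2: attacked by Qc2; f2: attacked by Qc2; g2: own pawn.
White has no legal moves → checkmate.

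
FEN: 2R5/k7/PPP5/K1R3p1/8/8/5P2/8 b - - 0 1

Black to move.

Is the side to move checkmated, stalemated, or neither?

checkmate

Black to move; black king on a7.
In check: yes, from the white pawn on b6.
King squares — a6: attacked by Ka5; b6: attacked by Ka5; b7: attacked by Pa6; a8: attacked by Rc8; b8: attacked by Rc8.
Legal moves for Black: none.
In check with no legal moves → checkmate.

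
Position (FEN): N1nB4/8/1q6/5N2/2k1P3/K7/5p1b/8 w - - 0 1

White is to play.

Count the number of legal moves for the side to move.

White to move; king on a3.
In check: no.
Legal moves: Be7, Bc7, Bf6, Bxb6, Bg5, Bh4, Nc7, Nxb6+, Ng7, Ne7, Nh6, Nd6+, Nh4, Nd4, Ng3, Ne3+, Ka4, Ka2, e5.
Count: 19.

19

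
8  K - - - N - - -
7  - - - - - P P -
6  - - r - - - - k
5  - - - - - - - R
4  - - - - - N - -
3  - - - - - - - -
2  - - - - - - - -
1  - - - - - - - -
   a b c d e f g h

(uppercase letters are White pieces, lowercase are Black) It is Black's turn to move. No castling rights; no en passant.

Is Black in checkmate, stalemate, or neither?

Black to move; black king on h6.
In check: yes, from the white rook on h5.
King squares — g5: attacked by Rh5; h5: attacked by Nf4; g6: attacked by Nf4; g7: attacked by Ne8; h7: attacked by Rh5.
Legal moves for Black: none.
In check with no legal moves → checkmate.

checkmate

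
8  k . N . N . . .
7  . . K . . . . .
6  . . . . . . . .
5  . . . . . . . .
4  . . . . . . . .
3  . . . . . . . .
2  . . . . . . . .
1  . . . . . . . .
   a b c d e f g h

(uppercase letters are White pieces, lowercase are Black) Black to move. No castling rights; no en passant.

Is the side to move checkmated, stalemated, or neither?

stalemate

Black to move; black king on a8.
In check: no.
King squares — a7: attacked by Nc8; b7: attacked by Kc7; b8: attacked by Kc7.
Legal moves for Black: none.
Not in check and no legal moves → stalemate.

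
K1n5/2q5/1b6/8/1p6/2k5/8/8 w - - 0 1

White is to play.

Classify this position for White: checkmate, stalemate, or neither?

stalemate

White to move; white king on a8.
In check: no.
King squares — a7: attacked by Bb6; b7: attacked by Qc7; b8: attacked by Qc7.
Legal moves for White: none.
Not in check and no legal moves → stalemate.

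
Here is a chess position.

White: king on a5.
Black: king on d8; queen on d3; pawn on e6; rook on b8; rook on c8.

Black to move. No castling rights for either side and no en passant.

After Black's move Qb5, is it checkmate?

After Qb5: white king on a5; in check: yes, from the black queen on b5.
King squares — a4: attacked by Qb5; b4: attacked by Qb5; b5: attacked by Rb8; a6: attacked by Qb5; b6: attacked by Qb5.
White has no legal moves → checkmate.

yes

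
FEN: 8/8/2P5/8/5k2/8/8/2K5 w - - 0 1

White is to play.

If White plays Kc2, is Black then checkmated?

After Kc2: black king on f4; in check: no.
Black is not in check, so this cannot be checkmate.

no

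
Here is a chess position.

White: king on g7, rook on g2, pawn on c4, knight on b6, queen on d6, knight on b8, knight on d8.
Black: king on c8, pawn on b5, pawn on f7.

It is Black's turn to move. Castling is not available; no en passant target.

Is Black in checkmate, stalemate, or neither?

Black to move; black king on c8.
In check: yes, from the white knight on b6.
King squares — b7: attacked by Nd8; c7: attacked by Qd6; d7: attacked by Nb6; b8: attacked by Qd6; d8: attacked by Qd6.
Legal moves for Black: none.
In check with no legal moves → checkmate.

checkmate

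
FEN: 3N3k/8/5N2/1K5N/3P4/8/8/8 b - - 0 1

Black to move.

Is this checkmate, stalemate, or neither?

Black to move; black king on h8.
In check: no.
King squares — g7: attacked by Nh5; h7: attacked by Nf6; g8: attacked by Nf6.
Legal moves for Black: none.
Not in check and no legal moves → stalemate.

stalemate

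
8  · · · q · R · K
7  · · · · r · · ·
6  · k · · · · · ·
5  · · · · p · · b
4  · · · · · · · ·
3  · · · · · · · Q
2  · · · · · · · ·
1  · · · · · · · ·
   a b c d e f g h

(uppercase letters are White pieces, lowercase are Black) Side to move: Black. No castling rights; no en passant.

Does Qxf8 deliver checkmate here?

After Qxf8: white king on h8; in check: yes, from the black queen on f8.
King squares — g7: attacked by Re7; h7: attacked by Re7; g8: attacked by Qf8.
White has no legal moves → checkmate.

yes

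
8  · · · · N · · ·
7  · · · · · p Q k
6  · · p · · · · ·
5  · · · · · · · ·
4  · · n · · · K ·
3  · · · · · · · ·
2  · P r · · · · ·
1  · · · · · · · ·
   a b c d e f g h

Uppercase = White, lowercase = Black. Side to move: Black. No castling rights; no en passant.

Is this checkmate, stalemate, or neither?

Black to move; black king on h7.
In check: yes, from the white queen on g7.
King squares — g6: attacked by Qg7; h6: attacked by Qg7; g7: attacked by Ne8; g8: attacked by Qg7; h8: attacked by Qg7.
Legal moves for Black: none.
In check with no legal moves → checkmate.

checkmate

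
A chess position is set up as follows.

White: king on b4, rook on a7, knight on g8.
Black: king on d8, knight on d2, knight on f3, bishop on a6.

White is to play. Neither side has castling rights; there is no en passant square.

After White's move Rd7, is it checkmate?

no

After Rd7: black king on d8; in check: yes, from the white rook on d7.
Black has 3 legal replies: Ke8, Kc8, Kxd7.
In check but a legal move exists → not checkmate.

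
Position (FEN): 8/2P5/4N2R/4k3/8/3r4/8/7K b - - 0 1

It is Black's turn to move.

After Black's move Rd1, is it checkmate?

no

After Rd1: white king on h1; in check: yes, from the black rook on d1.
White has 2 legal replies: Kh2, Kg2.
In check but a legal move exists → not checkmate.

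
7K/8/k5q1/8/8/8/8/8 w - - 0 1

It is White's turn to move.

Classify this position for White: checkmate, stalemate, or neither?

stalemate

White to move; white king on h8.
In check: no.
King squares — g7: attacked by Qg6; h7: attacked by Qg6; g8: attacked by Qg6.
Legal moves for White: none.
Not in check and no legal moves → stalemate.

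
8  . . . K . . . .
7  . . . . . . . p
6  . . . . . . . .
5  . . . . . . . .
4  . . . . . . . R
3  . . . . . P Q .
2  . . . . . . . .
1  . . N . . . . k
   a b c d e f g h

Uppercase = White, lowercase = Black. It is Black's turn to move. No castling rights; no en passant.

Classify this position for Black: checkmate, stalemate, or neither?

Black to move; black king on h1.
In check: yes, from the white rook on h4.
King squares — g1: attacked by Qg3; g2: attacked by Qg3; h2: attacked by Qg3.
Legal moves for Black: none.
In check with no legal moves → checkmate.

checkmate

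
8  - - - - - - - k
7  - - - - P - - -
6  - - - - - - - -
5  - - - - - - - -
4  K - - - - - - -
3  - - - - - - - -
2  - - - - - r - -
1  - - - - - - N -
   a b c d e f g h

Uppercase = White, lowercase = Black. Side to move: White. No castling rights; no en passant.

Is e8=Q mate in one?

no

After e8=Q: black king on h8; in check: yes, from the white queen on e8.
Black has 3 legal replies: Kh7, Kg7, Rf8.
In check but a legal move exists → not checkmate.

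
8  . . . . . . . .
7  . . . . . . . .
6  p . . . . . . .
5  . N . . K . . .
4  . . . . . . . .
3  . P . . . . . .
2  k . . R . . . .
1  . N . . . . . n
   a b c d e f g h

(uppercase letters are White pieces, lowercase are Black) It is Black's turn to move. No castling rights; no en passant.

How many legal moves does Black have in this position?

Black to move; king on a2.
In check: yes, from the white rook on d2.
Legal moves: Kxb3, Kxb1, Ka1.
Count: 3.

3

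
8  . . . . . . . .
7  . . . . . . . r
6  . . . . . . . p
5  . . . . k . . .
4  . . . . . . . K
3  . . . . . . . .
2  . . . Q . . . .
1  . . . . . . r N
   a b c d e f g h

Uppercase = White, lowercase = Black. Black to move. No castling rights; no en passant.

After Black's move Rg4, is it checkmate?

After Rg4: white king on h4; in check: yes, from the black rook on g4.
White has 3 legal replies: Kh5, Kxg4, Kh3.
In check but a legal move exists → not checkmate.

no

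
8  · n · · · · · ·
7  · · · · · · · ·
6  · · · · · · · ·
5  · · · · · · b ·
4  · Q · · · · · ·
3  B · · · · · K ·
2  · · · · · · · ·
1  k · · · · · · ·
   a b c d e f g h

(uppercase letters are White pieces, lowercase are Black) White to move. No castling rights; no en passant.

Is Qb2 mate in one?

After Qb2: black king on a1; in check: yes, from the white queen on b2.
King squares — b1: attacked by Qb2; a2: attacked by Qb2; b2: attacked by Ba3.
Black has no legal moves → checkmate.

yes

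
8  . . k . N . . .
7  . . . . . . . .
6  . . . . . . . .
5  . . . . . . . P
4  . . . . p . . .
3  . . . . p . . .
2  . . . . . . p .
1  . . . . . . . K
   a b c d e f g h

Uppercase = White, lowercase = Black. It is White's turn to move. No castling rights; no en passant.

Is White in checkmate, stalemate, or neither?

White to move; white king on h1.
In check: yes, from the black pawn on g2.
Legal moves for White: Kh2, Kxg2, Kg1.
White is in check but has 3 legal moves → neither.

neither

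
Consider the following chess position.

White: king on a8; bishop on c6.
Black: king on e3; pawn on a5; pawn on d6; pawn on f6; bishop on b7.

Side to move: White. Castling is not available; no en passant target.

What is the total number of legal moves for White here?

White to move; king on a8.
In check: yes, from the black bishop on b7.
Legal moves: Kb8, Kxb7, Ka7, Bxb7.
Count: 4.

4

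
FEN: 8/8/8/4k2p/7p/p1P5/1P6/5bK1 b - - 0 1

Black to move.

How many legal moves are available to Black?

17

Black to move; king on e5.
In check: no.
Legal moves: Kf6, Ke6, Kd6, Kf5, Kd5, Kf4, Ke4, Ba6, Bb5, Bc4, Bh3, Bd3, Bg2, Be2, axb2, h3, a2.
Count: 17.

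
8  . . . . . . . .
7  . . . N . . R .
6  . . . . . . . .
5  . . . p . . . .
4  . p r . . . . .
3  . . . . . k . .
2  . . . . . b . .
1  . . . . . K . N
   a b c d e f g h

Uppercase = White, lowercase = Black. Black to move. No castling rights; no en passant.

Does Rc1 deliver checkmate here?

After Rc1: white king on f1; in check: yes, from the black rook on c1.
King squares — e1: attacked by Rc1; g1: attacked by Rc1; e2: attacked by Kf3; f2: attacked by Kf3; g2: attacked by Kf3.
White has no legal moves → checkmate.

yes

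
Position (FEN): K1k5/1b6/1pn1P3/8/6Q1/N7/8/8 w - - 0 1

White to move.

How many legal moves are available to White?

White to move; king on a8.
In check: yes, from the black bishop on b7.
Legal moves: none.
Count: 0.

0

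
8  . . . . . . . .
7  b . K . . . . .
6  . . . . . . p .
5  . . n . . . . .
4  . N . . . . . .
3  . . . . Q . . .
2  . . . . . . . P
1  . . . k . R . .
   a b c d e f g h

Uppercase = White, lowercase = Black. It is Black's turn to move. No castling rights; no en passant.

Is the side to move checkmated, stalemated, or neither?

checkmate

Black to move; black king on d1.
In check: yes, from the white rook on f1.
King squares — c1: attacked by Rf1; e1: attacked by Rf1; c2: attacked by Nb4; d2: attacked by Qe3; e2: attacked by Qe3.
Legal moves for Black: none.
In check with no legal moves → checkmate.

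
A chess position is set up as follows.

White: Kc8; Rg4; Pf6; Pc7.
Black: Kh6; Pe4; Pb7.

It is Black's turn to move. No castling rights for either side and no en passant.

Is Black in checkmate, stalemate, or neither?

neither

Black to move; black king on h6.
In check: no.
Legal moves for Black: Kh7, Kh5, b6, e3, b5.
Black has 5 legal moves and is not in check → neither.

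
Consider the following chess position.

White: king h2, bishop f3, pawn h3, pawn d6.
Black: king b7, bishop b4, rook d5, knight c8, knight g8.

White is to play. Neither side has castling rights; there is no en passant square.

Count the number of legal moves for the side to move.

14

White to move; king on h2.
In check: no.
Legal moves: Bh5, Bxd5+, Bg4, Be4, Bg2, Be2, Bh1, Bd1, Kg3, Kg2, Kh1, Kg1, d7, h4.
Count: 14.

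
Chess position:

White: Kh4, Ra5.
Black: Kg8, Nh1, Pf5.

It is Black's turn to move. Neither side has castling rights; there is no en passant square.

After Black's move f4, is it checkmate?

After f4: white king on h4; in check: no.
White is not in check, so this cannot be checkmate.

no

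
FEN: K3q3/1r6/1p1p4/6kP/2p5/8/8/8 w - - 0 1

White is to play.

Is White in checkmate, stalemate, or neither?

White to move; white king on a8.
In check: yes, from the black queen on e8.
Legal moves for White: Kxb7.
White is in check but has 1 legal move → neither.

neither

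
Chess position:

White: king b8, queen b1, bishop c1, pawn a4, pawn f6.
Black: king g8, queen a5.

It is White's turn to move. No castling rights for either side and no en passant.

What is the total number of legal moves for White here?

White to move; king on b8.
In check: no.
Legal moves: Kc8, Kb7, Bh6, Bg5, Bf4, Be3, Ba3, Bd2, Bb2, Qh7+, Qb7, Qg6+, Qb6, Qf5, Qb5, Qe4, Qb4, Qd3, Qb3+, Qc2, Qb2, Qa2+, Qa1, f7+.
Count: 24.

24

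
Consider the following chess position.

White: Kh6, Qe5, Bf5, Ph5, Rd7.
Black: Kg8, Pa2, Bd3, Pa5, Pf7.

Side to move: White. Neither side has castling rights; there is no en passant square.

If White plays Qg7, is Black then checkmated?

yes

After Qg7: black king on g8; in check: yes, from the white queen on g7.
King squares — f7: own pawn; g7: attacked by Kh6; h7: attacked by Bf5; f8: attacked by Qg7; h8: attacked by Qg7.
Black has no legal moves → checkmate.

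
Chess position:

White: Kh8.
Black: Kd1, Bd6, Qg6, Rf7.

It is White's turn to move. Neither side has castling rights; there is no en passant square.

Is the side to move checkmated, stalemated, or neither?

stalemate

White to move; white king on h8.
In check: no.
King squares — g7: attacked by Qg6; h7: attacked by Qg6; g8: attacked by Qg6.
Legal moves for White: none.
Not in check and no legal moves → stalemate.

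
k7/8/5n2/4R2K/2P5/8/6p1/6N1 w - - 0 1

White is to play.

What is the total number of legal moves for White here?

White to move; king on h5.
In check: yes, from the black knight on f6.
Legal moves: Kh6, Kg6, Kg5, Kh4.
Count: 4.

4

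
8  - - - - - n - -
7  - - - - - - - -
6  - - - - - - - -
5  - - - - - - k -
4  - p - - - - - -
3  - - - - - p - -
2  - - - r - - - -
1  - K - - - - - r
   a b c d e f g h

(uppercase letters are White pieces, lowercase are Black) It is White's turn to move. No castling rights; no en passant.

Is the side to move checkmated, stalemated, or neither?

White to move; white king on b1.
In check: yes, from the black rook on h1.
King squares — a1: attacked by Rh1; c1: attacked by Rh1; a2: attacked by Rd2; b2: attacked by Rd2; c2: attacked by Rd2.
Legal moves for White: none.
In check with no legal moves → checkmate.

checkmate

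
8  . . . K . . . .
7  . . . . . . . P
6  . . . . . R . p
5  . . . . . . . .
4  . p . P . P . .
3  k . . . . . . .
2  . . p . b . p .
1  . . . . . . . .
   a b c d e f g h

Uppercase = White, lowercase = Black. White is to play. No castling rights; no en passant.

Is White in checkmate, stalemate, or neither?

White to move; white king on d8.
In check: no.
Legal moves for White include: Ke8, Kc8, Ke7, Kd7, Kc7, Rf8, Rf7, Rxh6, Rg6, Re6, Rd6, Rc6, Rb6, Ra6+, Rf5, h8=Q, h8=R, h8=B, ... (list truncated; more exist).
White has legal moves and is not in check → neither.

neither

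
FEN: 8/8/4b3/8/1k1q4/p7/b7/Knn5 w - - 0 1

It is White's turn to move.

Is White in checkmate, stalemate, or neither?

checkmate

White to move; white king on a1.
In check: yes, from the black queen on d4.
King squares — b1: attacked by Ba2; a2: attacked by Nc1; b2: attacked by Pa3.
Legal moves for White: none.
In check with no legal moves → checkmate.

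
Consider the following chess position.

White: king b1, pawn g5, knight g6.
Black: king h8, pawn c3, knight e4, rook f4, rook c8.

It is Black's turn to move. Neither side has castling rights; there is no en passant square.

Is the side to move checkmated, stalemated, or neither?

Black to move; black king on h8.
In check: yes, from the white knight on g6.
Legal moves for Black: Kg8, Kh7, Kg7.
Black is in check but has 3 legal moves → neither.

neither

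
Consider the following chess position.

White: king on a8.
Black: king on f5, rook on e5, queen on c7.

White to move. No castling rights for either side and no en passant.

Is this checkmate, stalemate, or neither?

White to move; white king on a8.
In check: no.
King squares — a7: attacked by Qc7; b7: attacked by Qc7; b8: attacked by Qc7.
Legal moves for White: none.
Not in check and no legal moves → stalemate.

stalemate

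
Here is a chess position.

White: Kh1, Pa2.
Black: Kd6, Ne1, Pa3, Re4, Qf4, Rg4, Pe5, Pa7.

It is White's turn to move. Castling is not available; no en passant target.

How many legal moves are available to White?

0

White to move; king on h1.
In check: no.
Legal moves: none.
Count: 0.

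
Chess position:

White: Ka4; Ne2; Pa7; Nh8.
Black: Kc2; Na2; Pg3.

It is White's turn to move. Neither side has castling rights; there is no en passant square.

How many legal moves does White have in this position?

White to move; king on a4.
In check: no.
Legal moves: Nf7, Ng6, Kb5, Ka5, Ka3, Nf4, Nd4+, Nxg3, Nc3, Ng1, Nc1, a8=Q, a8=R, a8=B, a8=N.
Count: 15.

15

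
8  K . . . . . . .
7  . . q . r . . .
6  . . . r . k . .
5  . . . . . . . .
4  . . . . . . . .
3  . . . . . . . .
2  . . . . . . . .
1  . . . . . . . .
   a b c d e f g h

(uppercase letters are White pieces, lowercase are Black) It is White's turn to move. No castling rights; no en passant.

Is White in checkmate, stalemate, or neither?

stalemate

White to move; white king on a8.
In check: no.
King squares — a7: attacked by Qc7; b7: attacked by Qc7; b8: attacked by Qc7.
Legal moves for White: none.
Not in check and no legal moves → stalemate.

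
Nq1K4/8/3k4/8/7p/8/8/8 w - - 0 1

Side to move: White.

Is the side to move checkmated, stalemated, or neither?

checkmate

White to move; white king on d8.
In check: yes, from the black queen on b8.
King squares — c7: attacked by Kd6; d7: attacked by Kd6; e7: attacked by Kd6; c8: attacked by Qb8; e8: attacked by Qb8.
Legal moves for White: none.
In check with no legal moves → checkmate.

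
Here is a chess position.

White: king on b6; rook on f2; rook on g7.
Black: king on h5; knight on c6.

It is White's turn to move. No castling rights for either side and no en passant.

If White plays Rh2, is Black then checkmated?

After Rh2: black king on h5; in check: yes, from the white rook on h2.
King squares — g4: attacked by Rg7; h4: attacked by Rh2; g5: attacked by Rg7; g6: attacked by Rg7; h6: attacked by Rh2.
Black has no legal moves → checkmate.

yes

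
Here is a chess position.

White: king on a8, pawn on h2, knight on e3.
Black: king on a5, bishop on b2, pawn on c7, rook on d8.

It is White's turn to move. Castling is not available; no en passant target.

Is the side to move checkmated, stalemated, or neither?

White to move; white king on a8.
In check: yes, from the black rook on d8.
Legal moves for White: Kb7, Ka7.
White is in check but has 2 legal moves → neither.

neither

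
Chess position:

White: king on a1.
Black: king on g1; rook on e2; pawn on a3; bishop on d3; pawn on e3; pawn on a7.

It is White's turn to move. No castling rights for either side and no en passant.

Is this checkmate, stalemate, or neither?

stalemate

White to move; white king on a1.
In check: no.
King squares — b1: attacked by Bd3; a2: attacked by Re2; b2: attacked by Re2.
Legal moves for White: none.
Not in check and no legal moves → stalemate.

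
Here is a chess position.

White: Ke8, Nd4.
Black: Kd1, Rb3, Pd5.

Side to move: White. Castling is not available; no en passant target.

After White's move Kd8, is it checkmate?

no

After Kd8: black king on d1; in check: no.
Black is not in check, so this cannot be checkmate.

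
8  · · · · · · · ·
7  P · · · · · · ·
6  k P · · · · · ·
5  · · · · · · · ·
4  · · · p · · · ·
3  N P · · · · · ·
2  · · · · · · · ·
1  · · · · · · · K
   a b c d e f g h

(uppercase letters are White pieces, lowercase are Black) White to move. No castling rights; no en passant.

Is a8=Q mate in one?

no

After a8=Q: black king on a6; in check: yes, from the white queen on a8.
Black has 1 legal reply: Kxb6.
In check but a legal move exists → not checkmate.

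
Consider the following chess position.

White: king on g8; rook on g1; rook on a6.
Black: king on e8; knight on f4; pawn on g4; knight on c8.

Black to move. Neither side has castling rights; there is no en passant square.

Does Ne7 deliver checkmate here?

After Ne7: white king on g8; in check: yes, from the black knight on e7.
White has 3 legal replies: Kh8, Kh7, Kg7.
In check but a legal move exists → not checkmate.

no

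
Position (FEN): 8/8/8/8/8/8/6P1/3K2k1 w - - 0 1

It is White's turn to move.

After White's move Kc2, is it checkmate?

no

After Kc2: black king on g1; in check: no.
Black is not in check, so this cannot be checkmate.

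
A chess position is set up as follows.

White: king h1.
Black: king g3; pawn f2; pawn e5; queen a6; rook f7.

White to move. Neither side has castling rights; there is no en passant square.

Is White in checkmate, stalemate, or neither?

White to move; white king on h1.
In check: no.
King squares — g1: attacked by Pf2; g2: attacked by Kg3; h2: attacked by Kg3.
Legal moves for White: none.
Not in check and no legal moves → stalemate.

stalemate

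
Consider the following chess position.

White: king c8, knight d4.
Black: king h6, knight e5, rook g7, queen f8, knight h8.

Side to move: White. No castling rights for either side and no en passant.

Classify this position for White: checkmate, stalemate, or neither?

checkmate

White to move; white king on c8.
In check: yes, from the black queen on f8.
King squares — b7: attacked by Rg7; c7: attacked by Rg7; d7: attacked by Ne5; b8: attacked by Qf8; d8: attacked by Qf8.
Legal moves for White: none.
In check with no legal moves → checkmate.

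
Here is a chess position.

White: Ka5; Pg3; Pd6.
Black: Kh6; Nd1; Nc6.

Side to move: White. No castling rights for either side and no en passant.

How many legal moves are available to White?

White to move; king on a5.
In check: yes, from the black knight on c6.
Legal moves: Kb6, Ka6, Kb5, Ka4.
Count: 4.

4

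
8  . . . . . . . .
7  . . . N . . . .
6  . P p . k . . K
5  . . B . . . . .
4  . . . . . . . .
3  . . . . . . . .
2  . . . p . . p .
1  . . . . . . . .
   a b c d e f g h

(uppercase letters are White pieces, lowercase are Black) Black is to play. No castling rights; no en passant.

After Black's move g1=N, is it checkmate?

no

After g1=N: white king on h6; in check: no.
White is not in check, so this cannot be checkmate.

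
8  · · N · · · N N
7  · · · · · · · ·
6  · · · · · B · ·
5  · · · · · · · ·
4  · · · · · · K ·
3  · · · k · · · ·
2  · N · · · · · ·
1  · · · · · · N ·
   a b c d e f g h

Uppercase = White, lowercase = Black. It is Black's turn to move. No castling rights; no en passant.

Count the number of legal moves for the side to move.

Black to move; king on d3.
In check: yes, from the white knight on b2.
Legal moves: Ke4, Ke3, Kd2, Kc2.
Count: 4.

4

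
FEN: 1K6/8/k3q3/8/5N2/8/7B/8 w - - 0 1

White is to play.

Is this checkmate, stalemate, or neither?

White to move; white king on b8.
In check: no.
Legal moves for White: Ka8, Kc7, Ng6, Nxe6, Nh5, Nd5, Nh3, Nd3, Ng2, Ne2, Bg3, Bg1.
White has 12 legal moves and is not in check → neither.

neither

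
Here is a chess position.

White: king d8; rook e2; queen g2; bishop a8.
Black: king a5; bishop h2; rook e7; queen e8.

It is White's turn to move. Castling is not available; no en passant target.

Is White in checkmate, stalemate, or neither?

checkmate

White to move; white king on d8.
In check: yes, from the black queen on e8.
King squares — c7: attacked by Bh2; d7: attacked by Re7; e7: attacked by Qe8; c8: attacked by Qe8; e8: attacked by Re7.
Legal moves for White: none.
In check with no legal moves → checkmate.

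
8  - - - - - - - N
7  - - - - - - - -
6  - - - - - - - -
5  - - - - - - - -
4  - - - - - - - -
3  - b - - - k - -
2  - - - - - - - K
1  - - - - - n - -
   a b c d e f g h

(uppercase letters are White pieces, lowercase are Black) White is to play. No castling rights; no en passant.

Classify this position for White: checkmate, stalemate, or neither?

White to move; white king on h2.
In check: yes, from the black knight on f1.
Legal moves for White: Kh3, Kh1, Kg1.
White is in check but has 3 legal moves → neither.

neither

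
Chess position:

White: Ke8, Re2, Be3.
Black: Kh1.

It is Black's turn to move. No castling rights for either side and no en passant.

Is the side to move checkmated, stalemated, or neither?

Black to move; black king on h1.
In check: no.
King squares — g1: attacked by Be3; g2: attacked by Re2; h2: attacked by Re2.
Legal moves for Black: none.
Not in check and no legal moves → stalemate.

stalemate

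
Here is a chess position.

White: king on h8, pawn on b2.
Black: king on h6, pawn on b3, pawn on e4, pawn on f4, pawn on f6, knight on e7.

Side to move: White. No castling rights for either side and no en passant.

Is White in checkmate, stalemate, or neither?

White to move; white king on h8.
In check: no.
King squares — g7: attacked by Kh6; h7: attacked by Kh6; g8: attacked by Ne7.
Legal moves for White: none.
Not in check and no legal moves → stalemate.

stalemate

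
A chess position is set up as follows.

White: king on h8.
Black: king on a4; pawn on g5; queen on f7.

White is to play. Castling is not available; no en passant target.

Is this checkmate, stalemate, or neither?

White to move; white king on h8.
In check: no.
King squares — g7: attacked by Qf7; h7: attacked by Qf7; g8: attacked by Qf7.
Legal moves for White: none.
Not in check and no legal moves → stalemate.

stalemate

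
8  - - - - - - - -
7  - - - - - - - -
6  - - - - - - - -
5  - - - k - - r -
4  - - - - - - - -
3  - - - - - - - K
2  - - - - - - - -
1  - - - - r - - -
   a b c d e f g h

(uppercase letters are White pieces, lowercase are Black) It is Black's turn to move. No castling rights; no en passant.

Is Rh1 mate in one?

After Rh1: white king on h3; in check: yes, from the black rook on h1.
King squares — g2: attacked by Rg5; h2: attacked by Rh1; g3: attacked by Rg5; g4: attacked by Rg5; h4: attacked by Rh1.
White has no legal moves → checkmate.

yes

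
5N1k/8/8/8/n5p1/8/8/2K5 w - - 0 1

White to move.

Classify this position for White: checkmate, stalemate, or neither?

White to move; white king on c1.
In check: no.
Legal moves for White: Nh7, Nd7, Ng6+, Ne6, Kd2, Kc2, Kd1, Kb1.
White has 8 legal moves and is not in check → neither.

neither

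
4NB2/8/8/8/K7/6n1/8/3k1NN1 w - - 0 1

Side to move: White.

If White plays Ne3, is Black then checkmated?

no

After Ne3: black king on d1; in check: yes, from the white knight on e3.
Black has 3 legal replies: Kd2, Ke1, Kc1.
In check but a legal move exists → not checkmate.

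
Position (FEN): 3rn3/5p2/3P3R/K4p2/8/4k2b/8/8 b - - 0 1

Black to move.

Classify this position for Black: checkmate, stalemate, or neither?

Black to move; black king on e3.
In check: no.
Legal moves for Black include: Ng7, Nc7, Nf6, Nxd6, Rc8, Rb8, Ra8+, Rd7, Rxd6, Bg4, Bg2, Bf1, Kf4, Ke4, Kd4, Kf3, Kd3, Kf2, ... (list truncated; more exist).
Black has legal moves and is not in check → neither.

neither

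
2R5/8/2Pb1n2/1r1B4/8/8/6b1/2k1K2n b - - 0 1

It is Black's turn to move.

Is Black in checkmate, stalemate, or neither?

neither

Black to move; black king on c1.
In check: no.
Legal moves for Black include: Ng8, Ne8, Nh7, Nd7, Nh5, Nxd5, Ng4, Ne4, Bf8, Bb8, Be7, Bc7, Be5, Bc5, Bf4, Bb4+, Bg3+, Ba3, ... (list truncated; more exist).
Black has legal moves and is not in check → neither.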